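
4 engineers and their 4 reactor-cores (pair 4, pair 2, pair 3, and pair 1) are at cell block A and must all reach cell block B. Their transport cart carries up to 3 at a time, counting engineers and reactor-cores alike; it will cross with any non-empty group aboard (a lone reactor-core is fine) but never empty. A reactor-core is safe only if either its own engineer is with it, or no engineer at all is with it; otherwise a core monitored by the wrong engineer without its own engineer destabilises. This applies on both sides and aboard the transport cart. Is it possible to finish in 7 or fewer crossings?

No

Counting alone: each trip to cell block B takes at most 3 across and each return brings at least 1 back, so after t trips out (and t−1 returns) at most 3t − (t−1) of the 8 are across; that first reaches 8 at t = 4, so at least 7 crossings are needed.
The safety rule pushes this higher. Following every safe sequence of crossings, the most of the 8 that can be at cell block B as the transport cart arrives there on crossing 7 is 7 — never all 8.
So the move cannot be finished within 7 crossings. (The shortest complete plan takes 9:)
1. engineer 4 and reactor-core 4 cross → cell block B.
2. engineer 4 crosses ← cell block A.
3. engineer 2, engineer 4, and reactor-core 2 cross → cell block B.
4. engineer 4 and reactor-core 4 cross ← cell block A.
5. engineer 1, engineer 3, and engineer 4 cross → cell block B.
6. reactor-core 2 crosses ← cell block A.
7. reactor-core 2 and reactor-core 4 cross → cell block B.
8. reactor-core 4 crosses ← cell block A.
9. reactor-core 1, reactor-core 3, and reactor-core 4 cross → cell block B.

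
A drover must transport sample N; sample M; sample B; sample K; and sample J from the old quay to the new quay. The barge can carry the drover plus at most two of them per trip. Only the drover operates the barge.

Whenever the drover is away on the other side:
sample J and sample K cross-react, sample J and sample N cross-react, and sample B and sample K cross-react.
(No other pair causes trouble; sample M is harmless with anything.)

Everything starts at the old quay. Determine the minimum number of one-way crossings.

5

Counting alone: the drover can take at most 2 across per trip to the new quay, so moving all 5 needs at least 3 loaded trips out, with a return between consecutive ones — at least 5 crossings.
The plan below uses exactly 5 crossings, so it is optimal:
1. Drover goes to the new quay with sample K and sample N.
2. Drover goes back to the old quay alone.
3. Drover goes to the new quay with sample M.
4. Drover goes back to the old quay alone.
5. Drover goes to the new quay with sample B and sample J.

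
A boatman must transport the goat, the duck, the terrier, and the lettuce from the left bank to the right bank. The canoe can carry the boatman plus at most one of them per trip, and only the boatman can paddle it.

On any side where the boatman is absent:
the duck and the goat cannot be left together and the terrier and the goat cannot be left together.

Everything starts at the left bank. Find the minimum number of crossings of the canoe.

9

Counting alone: the boatman can take at most 1 across per trip to the right bank, so moving all 4 needs at least 4 loaded trips out, with a return between consecutive ones — at least 7 crossings.
The safety rule pushes this higher. Following every safe sequence of crossings, the most of the 4 that can be at the right bank as the canoe arrives there on crossing 7 is 3 — never all 4.
So no plan with fewer than 9 crossings exists, and this one achieves 9:
1. Boatman goes to the right bank with the goat.  [the left bank: the duck, the lettuce, the terrier | the right bank: the goat]
2. Boatman goes back to the left bank alone.  [the left bank: the duck, the lettuce, the terrier | the right bank: the goat]
3. Boatman goes to the right bank with the duck.  [the left bank: the lettuce, the terrier | the right bank: the duck, the goat]
4. Boatman goes back to the left bank with the goat.  [the left bank: the goat, the lettuce, the terrier | the right bank: the duck]
5. Boatman goes to the right bank with the terrier.  [the left bank: the goat, the lettuce | the right bank: the duck, the terrier]
6. Boatman goes back to the left bank alone.  [the left bank: the goat, the lettuce | the right bank: the duck, the terrier]
7. Boatman goes to the right bank with the lettuce.  [the left bank: the goat | the right bank: the duck, the lettuce, the terrier]
8. Boatman goes back to the left bank alone.  [the left bank: the goat | the right bank: the duck, the lettuce, the terrier]
9. Boatman goes to the right bank with the goat.  [the left bank: — | the right bank: the duck, the goat, the lettuce, the terrier]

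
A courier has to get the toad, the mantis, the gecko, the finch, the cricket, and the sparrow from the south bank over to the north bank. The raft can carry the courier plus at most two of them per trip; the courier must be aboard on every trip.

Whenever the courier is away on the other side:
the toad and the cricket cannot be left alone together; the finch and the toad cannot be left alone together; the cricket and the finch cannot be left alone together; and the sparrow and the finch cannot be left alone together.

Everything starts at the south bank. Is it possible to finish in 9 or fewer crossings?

Yes

Yes — this plan uses 9 crossings (≤ 9):
1. Courier goes to the north bank with the finch and the toad.
2. Courier goes back to the south bank with the toad.
3. Courier goes to the north bank with the mantis and the toad.
4. Courier goes back to the south bank with the toad.
5. Courier goes to the north bank with the gecko and the toad.
6. Courier goes back to the south bank with the toad.
7. Courier goes to the north bank with the sparrow and the toad.
8. Courier goes back to the south bank with the finch.
9. Courier goes to the north bank with the cricket and the finch.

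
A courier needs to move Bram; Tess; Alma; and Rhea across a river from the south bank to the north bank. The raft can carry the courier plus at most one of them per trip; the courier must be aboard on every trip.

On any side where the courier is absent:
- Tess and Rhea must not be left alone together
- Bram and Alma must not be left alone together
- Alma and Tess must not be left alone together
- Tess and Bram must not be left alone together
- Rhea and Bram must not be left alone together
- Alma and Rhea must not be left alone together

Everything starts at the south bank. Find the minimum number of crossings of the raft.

impossible

Whatever the first load, the items left behind include a forbidden pair without the courier. No opening move is safe, so no plan exists.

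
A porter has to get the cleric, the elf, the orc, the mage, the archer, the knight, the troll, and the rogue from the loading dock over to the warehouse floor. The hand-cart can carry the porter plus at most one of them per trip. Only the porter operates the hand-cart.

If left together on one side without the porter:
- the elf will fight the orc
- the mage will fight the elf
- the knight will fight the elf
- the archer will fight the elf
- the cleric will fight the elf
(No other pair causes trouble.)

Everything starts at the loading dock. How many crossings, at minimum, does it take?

Following every safe sequence of crossings from the start, the most of the 8 that can be at the warehouse floor as the hand-cart arrives there on crossings 1, 3, 5, 7 is 1, 2, 3, 4 respectively; the best ever achieved is 4 of 8.
From crossing 9 on, no configuration arises that was not already reachable earlier: only 52 distinct safe configurations (who is on which side, and where the hand-cart is) can ever be reached, none of them has everyone across, and every continuation just revisits them. So no valid plan exists.

impossible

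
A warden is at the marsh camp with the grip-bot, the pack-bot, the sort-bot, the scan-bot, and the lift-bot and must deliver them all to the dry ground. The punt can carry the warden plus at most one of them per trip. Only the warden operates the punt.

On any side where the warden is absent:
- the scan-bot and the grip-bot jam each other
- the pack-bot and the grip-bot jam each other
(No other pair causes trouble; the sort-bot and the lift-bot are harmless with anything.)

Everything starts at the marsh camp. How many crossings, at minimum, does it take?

Counting alone: the warden can take at most 1 across per trip to the dry ground, so moving all 5 needs at least 5 loaded trips out, with a return between consecutive ones — at least 9 crossings.
The safety rule pushes this higher. Following every safe sequence of crossings, the most of the 5 that can be at the dry ground as the punt arrives there on crossing 9 is 4 — never all 5.
So no plan with fewer than 11 crossings exists, and this one achieves 11:
1. Warden goes to the dry ground with the grip-bot.
2. Warden goes back to the marsh camp alone.
3. Warden goes to the dry ground with the pack-bot.
4. Warden goes back to the marsh camp with the grip-bot.
5. Warden goes to the dry ground with the scan-bot.
6. Warden goes back to the marsh camp alone.
7. Warden goes to the dry ground with the sort-bot.
8. Warden goes back to the marsh camp alone.
9. Warden goes to the dry ground with the lift-bot.
10. Warden goes back to the marsh camp alone.
11. Warden goes to the dry ground with the grip-bot.

11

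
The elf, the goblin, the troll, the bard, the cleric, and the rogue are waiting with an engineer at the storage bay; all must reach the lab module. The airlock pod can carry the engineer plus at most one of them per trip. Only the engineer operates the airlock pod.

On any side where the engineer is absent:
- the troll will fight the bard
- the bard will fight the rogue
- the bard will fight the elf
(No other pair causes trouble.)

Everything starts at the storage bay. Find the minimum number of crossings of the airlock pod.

impossible

Following every safe sequence of crossings from the start, the most of the 6 that can be at the lab module as the airlock pod arrives there on crossings 1, 3, 5, 7 is 1, 2, 3, 4 respectively; the best ever achieved is 4 of 6.
From crossing 9 on, no configuration arises that was not already reachable earlier: only 36 distinct safe configurations (who is on which side, and where the airlock pod is) can ever be reached, none of them has everyone across, and every continuation just revisits them. So no valid plan exists.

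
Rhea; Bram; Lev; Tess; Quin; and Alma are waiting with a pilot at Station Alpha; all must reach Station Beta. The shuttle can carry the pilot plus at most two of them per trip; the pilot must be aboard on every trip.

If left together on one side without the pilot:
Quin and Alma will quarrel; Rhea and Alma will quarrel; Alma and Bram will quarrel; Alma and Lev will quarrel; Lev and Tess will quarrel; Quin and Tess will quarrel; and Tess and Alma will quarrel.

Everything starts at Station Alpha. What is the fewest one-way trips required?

Counting alone: the pilot can take at most 2 across per trip to Station Beta, so moving all 6 needs at least 3 loaded trips out, with a return between consecutive ones — at least 5 crossings.
The safety rule pushes this higher. Following every safe sequence of crossings, the most of the 6 that can be at Station Beta as the shuttle arrives there on crossings 5, 7 is 4, 5 respectively — never all 6.
So no plan with fewer than 9 crossings exists, and this one achieves 9:
1. Pilot goes to Station Beta with Alma and Tess.
2. Pilot goes back to Station Alpha with Tess.
3. Pilot goes to Station Beta with Rhea and Tess.
4. Pilot goes back to Station Alpha with Alma.
5. Pilot goes to Station Beta with Alma and Bram.
6. Pilot goes back to Station Alpha with Alma.
7. Pilot goes to Station Beta with Lev and Quin.
8. Pilot goes back to Station Alpha with Tess.
9. Pilot goes to Station Beta with Alma and Tess.

9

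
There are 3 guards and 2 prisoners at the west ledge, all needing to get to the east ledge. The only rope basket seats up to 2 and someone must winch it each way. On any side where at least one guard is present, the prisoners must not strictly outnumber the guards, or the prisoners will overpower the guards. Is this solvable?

1. 2 prisoners → the east ledge.  (the west ledge: 3G 0P; the east ledge: 0G 2P)
2. 1 prisoner ← the west ledge.  (the west ledge: 3G 1P; the east ledge: 0G 1P)
3. 2 guards → the east ledge.  (the west ledge: 1G 1P; the east ledge: 2G 1P)
4. 1 guard ← the west ledge.  (the west ledge: 2G 1P; the east ledge: 1G 1P)
5. 1 guard and 1 prisoner → the east ledge.  (the west ledge: 1G 0P; the east ledge: 2G 2P)
6. 1 prisoner ← the west ledge.  (the west ledge: 1G 1P; the east ledge: 2G 1P)
7. 1 guard and 1 prisoner → the east ledge.  (the west ledge: 0G 0P; the east ledge: 3G 2P)

Yes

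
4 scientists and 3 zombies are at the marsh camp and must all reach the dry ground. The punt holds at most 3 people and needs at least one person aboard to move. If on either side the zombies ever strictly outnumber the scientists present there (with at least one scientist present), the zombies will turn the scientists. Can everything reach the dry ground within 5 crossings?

Yes

Yes — this plan uses 5 crossings (≤ 5):
1. 3 zombies → the dry ground.  (the marsh camp: 4S 0Z; the dry ground: 0S 3Z)
2. 1 zombie ← the marsh camp.  (the marsh camp: 4S 1Z; the dry ground: 0S 2Z)
3. 3 scientists → the dry ground.  (the marsh camp: 1S 1Z; the dry ground: 3S 2Z)
4. 1 scientist ← the marsh camp.  (the marsh camp: 2S 1Z; the dry ground: 2S 2Z)
5. 2 scientists and 1 zombie → the dry ground.  (the marsh camp: 0S 0Z; the dry ground: 4S 3Z)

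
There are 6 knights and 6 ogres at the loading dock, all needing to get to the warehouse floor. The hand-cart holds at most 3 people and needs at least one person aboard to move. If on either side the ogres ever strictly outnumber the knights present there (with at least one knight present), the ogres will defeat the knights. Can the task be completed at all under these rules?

No

Following every safe sequence of crossings from the start, the most of the 12 that can be at the warehouse floor as the hand-cart arrives there on crossings 1, 3, 5 is 3, 5, 6 respectively; the best ever achieved is 6 of 12.
From crossing 7 on, no configuration arises that was not already reachable earlier: only 17 distinct safe configurations (who is on which side, and where the hand-cart is) can ever be reached, none of them has everyone across, and every continuation just revisits them. They are: 0 knights + 0 ogres across (hand-cart back at the start); 0 knights + 1 ogre across (hand-cart there); 0 knights + 1 ogre across (hand-cart back at the start); 0 knights + 2 ogres across (hand-cart there); 0 knights + 2 ogres across (hand-cart back at the start); 0 knights + 3 ogres across (hand-cart there); 0 knights + 3 ogres across (hand-cart back at the start); 0 knights + 4 ogres across (hand-cart there); 0 knights + 4 ogres across (hand-cart back at the start); 0 knights + 5 ogres across (hand-cart there); 0 knights + 5 ogres across (hand-cart back at the start); 0 knights + 6 ogres across (hand-cart there); 1 knight + 1 ogre across (hand-cart there); 1 knight + 1 ogre across (hand-cart back at the start); 2 knights + 2 ogres across (hand-cart there); 2 knights + 2 ogres across (hand-cart back at the start); 3 knights + 3 ogres across (hand-cart there). So no valid plan exists.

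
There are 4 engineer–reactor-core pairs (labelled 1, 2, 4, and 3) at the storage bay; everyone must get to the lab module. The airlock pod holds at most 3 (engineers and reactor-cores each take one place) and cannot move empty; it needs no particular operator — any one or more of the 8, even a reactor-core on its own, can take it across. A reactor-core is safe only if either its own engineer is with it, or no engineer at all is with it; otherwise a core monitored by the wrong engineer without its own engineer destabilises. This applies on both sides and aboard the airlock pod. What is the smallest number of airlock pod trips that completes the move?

Counting alone: each trip to the lab module takes at most 3 across and each return brings at least 1 back, so after t trips out (and t−1 returns) at most 3t − (t−1) of the 8 are across; that first reaches 8 at t = 4, so at least 7 crossings are needed.
The safety rule pushes this higher. Following every safe sequence of crossings, the most of the 8 that can be at the lab module as the airlock pod arrives there on crossing 7 is 7 — never all 8.
So no plan with fewer than 9 crossings exists, and this one achieves 9:
1. engineer 1 and reactor-core 1 cross → the lab module.
2. engineer 1 crosses ← the storage bay.
3. engineer 1, engineer 2, and reactor-core 2 cross → the lab module.
4. engineer 1 and reactor-core 1 cross ← the storage bay.
5. engineer 1, engineer 3, and engineer 4 cross → the lab module.
6. reactor-core 2 crosses ← the storage bay.
7. reactor-core 1 and reactor-core 2 cross → the lab module.
8. reactor-core 1 crosses ← the storage bay.
9. reactor-core 1, reactor-core 3, and reactor-core 4 cross → the lab module.

9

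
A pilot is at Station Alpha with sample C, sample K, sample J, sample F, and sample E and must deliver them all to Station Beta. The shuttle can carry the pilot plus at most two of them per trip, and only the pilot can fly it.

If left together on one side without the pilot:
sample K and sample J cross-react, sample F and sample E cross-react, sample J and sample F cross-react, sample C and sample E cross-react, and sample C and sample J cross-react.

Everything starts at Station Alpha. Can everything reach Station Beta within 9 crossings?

Yes — this plan uses 7 crossings (≤ 9):
1. Pilot goes to Station Beta with sample E and sample J.  [Station Alpha: sample C, sample F, sample K | Station Beta: sample E, sample J]
2. Pilot goes back to Station Alpha alone.  [Station Alpha: sample C, sample F, sample K | Station Beta: sample E, sample J]
3. Pilot goes to Station Beta with sample C.  [Station Alpha: sample F, sample K | Station Beta: sample C, sample E, sample J]
4. Pilot goes back to Station Alpha with sample E and sample J.  [Station Alpha: sample E, sample F, sample J, sample K | Station Beta: sample C]
5. Pilot goes to Station Beta with sample F and sample K.  [Station Alpha: sample E, sample J | Station Beta: sample C, sample F, sample K]
6. Pilot goes back to Station Alpha alone.  [Station Alpha: sample E, sample J | Station Beta: sample C, sample F, sample K]
7. Pilot goes to Station Beta with sample E and sample J.  [Station Alpha: — | Station Beta: sample C, sample E, sample F, sample J, sample K]

Yes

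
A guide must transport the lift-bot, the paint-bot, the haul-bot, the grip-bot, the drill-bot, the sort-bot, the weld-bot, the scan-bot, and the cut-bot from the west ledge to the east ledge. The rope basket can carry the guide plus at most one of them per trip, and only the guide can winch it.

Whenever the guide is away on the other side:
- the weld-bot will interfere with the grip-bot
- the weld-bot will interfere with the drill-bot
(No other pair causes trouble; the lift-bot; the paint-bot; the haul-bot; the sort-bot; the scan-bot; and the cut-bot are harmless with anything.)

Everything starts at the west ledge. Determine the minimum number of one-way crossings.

19

Counting alone: the guide can take at most 1 across per trip to the east ledge, so moving all 9 needs at least 9 loaded trips out, with a return between consecutive ones — at least 17 crossings.
The safety rule pushes this higher. Following every safe sequence of crossings, the most of the 9 that can be at the east ledge as the rope basket arrives there on crossing 17 is 8 — never all 9.
So no plan with fewer than 19 crossings exists, and this one achieves 19:
1. Guide goes to the east ledge with the weld-bot.
2. Guide goes back to the west ledge alone.
3. Guide goes to the east ledge with the lift-bot.
4. Guide goes back to the west ledge alone.
5. Guide goes to the east ledge with the paint-bot.
6. Guide goes back to the west ledge alone.
7. Guide goes to the east ledge with the haul-bot.
8. Guide goes back to the west ledge alone.
9. Guide goes to the east ledge with the grip-bot.
10. Guide goes back to the west ledge with the weld-bot.
11. Guide goes to the east ledge with the drill-bot.
12. Guide goes back to the west ledge alone.
13. Guide goes to the east ledge with the sort-bot.
14. Guide goes back to the west ledge alone.
15. Guide goes to the east ledge with the scan-bot.
16. Guide goes back to the west ledge alone.
17. Guide goes to the east ledge with the cut-bot.
18. Guide goes back to the west ledge alone.
19. Guide goes to the east ledge with the weld-bot.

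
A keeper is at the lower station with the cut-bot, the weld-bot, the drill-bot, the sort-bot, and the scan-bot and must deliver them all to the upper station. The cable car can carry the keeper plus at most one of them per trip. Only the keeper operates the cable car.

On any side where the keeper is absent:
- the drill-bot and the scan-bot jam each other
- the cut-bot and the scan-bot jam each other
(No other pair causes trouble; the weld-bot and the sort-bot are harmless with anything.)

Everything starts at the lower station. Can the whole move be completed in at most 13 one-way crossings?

Yes — this plan uses 11 crossings (≤ 13):
1. Keeper goes to the upper station with the scan-bot.  [the lower station: the cut-bot, the drill-bot, the sort-bot, the weld-bot | the upper station: the scan-bot]
2. Keeper goes back to the lower station alone.  [the lower station: the cut-bot, the drill-bot, the sort-bot, the weld-bot | the upper station: the scan-bot]
3. Keeper goes to the upper station with the cut-bot.  [the lower station: the drill-bot, the sort-bot, the weld-bot | the upper station: the cut-bot, the scan-bot]
4. Keeper goes back to the lower station with the scan-bot.  [the lower station: the drill-bot, the scan-bot, the sort-bot, the weld-bot | the upper station: the cut-bot]
5. Keeper goes to the upper station with the drill-bot.  [the lower station: the scan-bot, the sort-bot, the weld-bot | the upper station: the cut-bot, the drill-bot]
6. Keeper goes back to the lower station alone.  [the lower station: the scan-bot, the sort-bot, the weld-bot | the upper station: the cut-bot, the drill-bot]
7. Keeper goes to the upper station with the weld-bot.  [the lower station: the scan-bot, the sort-bot | the upper station: the cut-bot, the drill-bot, the weld-bot]
8. Keeper goes back to the lower station alone.  [the lower station: the scan-bot, the sort-bot | the upper station: the cut-bot, the drill-bot, the weld-bot]
9. Keeper goes to the upper station with the sort-bot.  [the lower station: the scan-bot | the upper station: the cut-bot, the drill-bot, the sort-bot, the weld-bot]
10. Keeper goes back to the lower station alone.  [the lower station: the scan-bot | the upper station: the cut-bot, the drill-bot, the sort-bot, the weld-bot]
11. Keeper goes to the upper station with the scan-bot.  [the lower station: — | the upper station: the cut-bot, the drill-bot, the scan-bot, the sort-bot, the weld-bot]

Yes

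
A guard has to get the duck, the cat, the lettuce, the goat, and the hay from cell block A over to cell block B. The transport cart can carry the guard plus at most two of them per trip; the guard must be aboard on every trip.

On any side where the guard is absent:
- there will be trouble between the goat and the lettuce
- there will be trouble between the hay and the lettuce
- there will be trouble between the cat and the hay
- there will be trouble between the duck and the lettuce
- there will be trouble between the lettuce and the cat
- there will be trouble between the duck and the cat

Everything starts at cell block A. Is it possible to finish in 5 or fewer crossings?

Counting alone: the guard can take at most 2 across per trip to cell block B, so moving all 5 needs at least 3 loaded trips out, with a return between consecutive ones — at least 5 crossings.
The safety rule pushes this higher. Following every safe sequence of crossings, the most of the 5 that can be at cell block B as the transport cart arrives there on crossing 5 is 4 — never all 5.
So the move cannot be finished within 5 crossings. (The shortest complete plan takes 7:)
1. Guard goes to cell block B with the cat and the lettuce.  [cell block A: the duck, the goat, the hay | cell block B: the cat, the lettuce]
2. Guard goes back to cell block A with the cat.  [cell block A: the cat, the duck, the goat, the hay | cell block B: the lettuce]
3. Guard goes to cell block B with the duck and the hay.  [cell block A: the cat, the goat | cell block B: the duck, the hay, the lettuce]
4. Guard goes back to cell block A with the lettuce.  [cell block A: the cat, the goat, the lettuce | cell block B: the duck, the hay]
5. Guard goes to cell block B with the cat and the goat.  [cell block A: the lettuce | cell block B: the cat, the duck, the goat, the hay]
6. Guard goes back to cell block A with the cat.  [cell block A: the cat, the lettuce | cell block B: the duck, the goat, the hay]
7. Guard goes to cell block B with the cat and the lettuce.  [cell block A: — | cell block B: the cat, the duck, the goat, the hay, the lettuce]

No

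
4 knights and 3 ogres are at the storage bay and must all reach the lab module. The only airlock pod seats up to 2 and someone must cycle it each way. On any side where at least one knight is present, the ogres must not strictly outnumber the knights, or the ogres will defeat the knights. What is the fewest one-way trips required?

11

Counting alone: each trip to the lab module takes at most 2 across and each return brings at least 1 back, so after t trips out (and t−1 returns) at most 2t − (t−1) of the 7 are across; that first reaches 7 at t = 6, so at least 11 crossings are needed.
The plan below uses exactly 11 crossings, so it is optimal:
1. 2 ogres → the lab module.  (the storage bay: 4K 1O; the lab module: 0K 2O)
2. 1 ogre ← the storage bay.  (the storage bay: 4K 2O; the lab module: 0K 1O)
3. 2 ogres → the lab module.  (the storage bay: 4K 0O; the lab module: 0K 3O)
4. 1 ogre ← the storage bay.  (the storage bay: 4K 1O; the lab module: 0K 2O)
5. 2 knights → the lab module.  (the storage bay: 2K 1O; the lab module: 2K 2O)
6. 1 ogre ← the storage bay.  (the storage bay: 2K 2O; the lab module: 2K 1O)
7. 1 knight and 1 ogre → the lab module.  (the storage bay: 1K 1O; the lab module: 3K 2O)
8. 1 knight ← the storage bay.  (the storage bay: 2K 1O; the lab module: 2K 2O)
9. 1 knight and 1 ogre → the lab module.  (the storage bay: 1K 0O; the lab module: 3K 3O)
10. 1 ogre ← the storage bay.  (the storage bay: 1K 1O; the lab module: 3K 2O)
11. 1 knight and 1 ogre → the lab module.  (the storage bay: 0K 0O; the lab module: 4K 3O)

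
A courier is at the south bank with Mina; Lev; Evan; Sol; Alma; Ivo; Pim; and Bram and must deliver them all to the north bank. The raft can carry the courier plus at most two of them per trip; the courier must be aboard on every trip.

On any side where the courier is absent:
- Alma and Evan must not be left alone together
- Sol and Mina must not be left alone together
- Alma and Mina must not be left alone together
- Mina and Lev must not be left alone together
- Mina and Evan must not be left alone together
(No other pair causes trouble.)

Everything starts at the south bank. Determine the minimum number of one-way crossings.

13

Counting alone: the courier can take at most 2 across per trip to the north bank, so moving all 8 needs at least 4 loaded trips out, with a return between consecutive ones — at least 7 crossings.
The safety rule pushes this higher. Following every safe sequence of crossings, the most of the 8 that can be at the north bank as the raft arrives there on crossings 7, 9, 11 is 5, 6, 7 respectively — never all 8.
So no plan with fewer than 13 crossings exists, and this one achieves 13:
1. Courier goes to the north bank with Evan and Mina.  [the south bank: Alma, Bram, Ivo, Lev, Pim, Sol | the north bank: Evan, Mina]
2. Courier goes back to the south bank with Mina.  [the south bank: Alma, Bram, Ivo, Lev, Mina, Pim, Sol | the north bank: Evan]
3. Courier goes to the north bank with Lev and Mina.  [the south bank: Alma, Bram, Ivo, Pim, Sol | the north bank: Evan, Lev, Mina]
4. Courier goes back to the south bank with Mina.  [the south bank: Alma, Bram, Ivo, Mina, Pim, Sol | the north bank: Evan, Lev]
5. Courier goes to the north bank with Mina and Sol.  [the south bank: Alma, Bram, Ivo, Pim | the north bank: Evan, Lev, Mina, Sol]
6. Courier goes back to the south bank with Mina.  [the south bank: Alma, Bram, Ivo, Mina, Pim | the north bank: Evan, Lev, Sol]
7. Courier goes to the north bank with Ivo and Mina.  [the south bank: Alma, Bram, Pim | the north bank: Evan, Ivo, Lev, Mina, Sol]
8. Courier goes back to the south bank with Mina.  [the south bank: Alma, Bram, Mina, Pim | the north bank: Evan, Ivo, Lev, Sol]
9. Courier goes to the north bank with Mina and Pim.  [the south bank: Alma, Bram | the north bank: Evan, Ivo, Lev, Mina, Pim, Sol]
10. Courier goes back to the south bank with Mina.  [the south bank: Alma, Bram, Mina | the north bank: Evan, Ivo, Lev, Pim, Sol]
11. Courier goes to the north bank with Bram and Mina.  [the south bank: Alma | the north bank: Bram, Evan, Ivo, Lev, Mina, Pim, Sol]
12. Courier goes back to the south bank with Mina.  [the south bank: Alma, Mina | the north bank: Bram, Evan, Ivo, Lev, Pim, Sol]
13. Courier goes to the north bank with Alma and Mina.  [the south bank: — | the north bank: Alma, Bram, Evan, Ivo, Lev, Mina, Pim, Sol]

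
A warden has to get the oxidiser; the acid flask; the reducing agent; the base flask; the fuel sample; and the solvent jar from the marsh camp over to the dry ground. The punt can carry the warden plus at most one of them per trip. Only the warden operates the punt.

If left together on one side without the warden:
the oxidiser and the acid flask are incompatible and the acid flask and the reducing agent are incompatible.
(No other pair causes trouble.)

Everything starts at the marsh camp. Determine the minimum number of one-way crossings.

13

Counting alone: the warden can take at most 1 across per trip to the dry ground, so moving all 6 needs at least 6 loaded trips out, with a return between consecutive ones — at least 11 crossings.
The safety rule pushes this higher. Following every safe sequence of crossings, the most of the 6 that can be at the dry ground as the punt arrives there on crossing 11 is 5 — never all 6.
So no plan with fewer than 13 crossings exists, and this one achieves 13:
1. Warden goes to the dry ground with the acid flask.  [the marsh camp: the base flask, the fuel sample, the oxidiser, the reducing agent, the solvent jar | the dry ground: the acid flask]
2. Warden goes back to the marsh camp alone.  [the marsh camp: the base flask, the fuel sample, the oxidiser, the reducing agent, the solvent jar | the dry ground: the acid flask]
3. Warden goes to the dry ground with the oxidiser.  [the marsh camp: the base flask, the fuel sample, the reducing agent, the solvent jar | the dry ground: the acid flask, the oxidiser]
4. Warden goes back to the marsh camp with the acid flask.  [the marsh camp: the acid flask, the base flask, the fuel sample, the reducing agent, the solvent jar | the dry ground: the oxidiser]
5. Warden goes to the dry ground with the reducing agent.  [the marsh camp: the acid flask, the base flask, the fuel sample, the solvent jar | the dry ground: the oxidiser, the reducing agent]
6. Warden goes back to the marsh camp alone.  [the marsh camp: the acid flask, the base flask, the fuel sample, the solvent jar | the dry ground: the oxidiser, the reducing agent]
7. Warden goes to the dry ground with the base flask.  [the marsh camp: the acid flask, the fuel sample, the solvent jar | the dry ground: the base flask, the oxidiser, the reducing agent]
8. Warden goes back to the marsh camp alone.  [the marsh camp: the acid flask, the fuel sample, the solvent jar | the dry ground: the base flask, the oxidiser, the reducing agent]
9. Warden goes to the dry ground with the fuel sample.  [the marsh camp: the acid flask, the solvent jar | the dry ground: the base flask, the fuel sample, the oxidiser, the reducing agent]
10. Warden goes back to the marsh camp alone.  [the marsh camp: the acid flask, the solvent jar | the dry ground: the base flask, the fuel sample, the oxidiser, the reducing agent]
11. Warden goes to the dry ground with the solvent jar.  [the marsh camp: the acid flask | the dry ground: the base flask, the fuel sample, the oxidiser, the reducing agent, the solvent jar]
12. Warden goes back to the marsh camp alone.  [the marsh camp: the acid flask | the dry ground: the base flask, the fuel sample, the oxidiser, the reducing agent, the solvent jar]
13. Warden goes to the dry ground with the acid flask.  [the marsh camp: — | the dry ground: the acid flask, the base flask, the fuel sample, the oxidiser, the reducing agent, the solvent jar]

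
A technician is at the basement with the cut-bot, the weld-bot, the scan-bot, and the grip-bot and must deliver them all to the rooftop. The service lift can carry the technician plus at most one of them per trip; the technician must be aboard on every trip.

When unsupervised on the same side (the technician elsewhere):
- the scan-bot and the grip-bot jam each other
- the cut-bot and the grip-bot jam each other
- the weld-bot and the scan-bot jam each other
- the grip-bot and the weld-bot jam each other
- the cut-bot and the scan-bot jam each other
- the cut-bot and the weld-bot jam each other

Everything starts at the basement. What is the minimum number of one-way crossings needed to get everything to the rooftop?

impossible

Whatever the first load, the items left behind include a forbidden pair without the technician. No opening move is safe, so no plan exists.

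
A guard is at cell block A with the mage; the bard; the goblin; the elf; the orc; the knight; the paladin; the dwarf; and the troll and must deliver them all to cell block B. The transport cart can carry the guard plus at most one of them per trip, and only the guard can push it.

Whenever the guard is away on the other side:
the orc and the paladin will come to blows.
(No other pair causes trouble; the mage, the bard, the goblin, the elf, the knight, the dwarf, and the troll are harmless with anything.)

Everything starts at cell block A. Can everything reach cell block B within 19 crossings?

Yes — this plan uses 17 crossings (≤ 19):
1. Guard goes to cell block B with the orc.
2. Guard goes back to cell block A alone.
3. Guard goes to cell block B with the mage.
4. Guard goes back to cell block A alone.
5. Guard goes to cell block B with the bard.
6. Guard goes back to cell block A alone.
7. Guard goes to cell block B with the goblin.
8. Guard goes back to cell block A alone.
9. Guard goes to cell block B with the elf.
10. Guard goes back to cell block A alone.
11. Guard goes to cell block B with the knight.
12. Guard goes back to cell block A alone.
13. Guard goes to cell block B with the dwarf.
14. Guard goes back to cell block A alone.
15. Guard goes to cell block B with the troll.
16. Guard goes back to cell block A alone.
17. Guard goes to cell block B with the paladin.

Yes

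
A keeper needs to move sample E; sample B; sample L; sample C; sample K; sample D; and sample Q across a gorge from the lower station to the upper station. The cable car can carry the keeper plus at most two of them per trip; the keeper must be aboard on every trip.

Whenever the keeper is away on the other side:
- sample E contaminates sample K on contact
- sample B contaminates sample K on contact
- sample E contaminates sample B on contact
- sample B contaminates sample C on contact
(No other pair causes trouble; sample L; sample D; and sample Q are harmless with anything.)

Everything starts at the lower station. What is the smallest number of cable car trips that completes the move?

11

Counting alone: the keeper can take at most 2 across per trip to the upper station, so moving all 7 needs at least 4 loaded trips out, with a return between consecutive ones — at least 7 crossings.
The safety rule pushes this higher. Following every safe sequence of crossings, the most of the 7 that can be at the upper station as the cable car arrives there on crossings 7, 9 is 5, 6 respectively — never all 7.
So no plan with fewer than 11 crossings exists, and this one achieves 11:
1. Keeper goes to the upper station with sample B and sample E.  [the lower station: sample C, sample D, sample K, sample L, sample Q | the upper station: sample B, sample E]
2. Keeper goes back to the lower station with sample E.  [the lower station: sample C, sample D, sample E, sample K, sample L, sample Q | the upper station: sample B]
3. Keeper goes to the upper station with sample E and sample L.  [the lower station: sample C, sample D, sample K, sample Q | the upper station: sample B, sample E, sample L]
4. Keeper goes back to the lower station with sample E.  [the lower station: sample C, sample D, sample E, sample K, sample Q | the upper station: sample B, sample L]
5. Keeper goes to the upper station with sample C and sample E.  [the lower station: sample D, sample K, sample Q | the upper station: sample B, sample C, sample E, sample L]
6. Keeper goes back to the lower station with sample B.  [the lower station: sample B, sample D, sample K, sample Q | the upper station: sample C, sample E, sample L]
7. Keeper goes to the upper station with sample B and sample D.  [the lower station: sample K, sample Q | the upper station: sample B, sample C, sample D, sample E, sample L]
8. Keeper goes back to the lower station with sample B.  [the lower station: sample B, sample K, sample Q | the upper station: sample C, sample D, sample E, sample L]
9. Keeper goes to the upper station with sample B and sample Q.  [the lower station: sample K | the upper station: sample B, sample C, sample D, sample E, sample L, sample Q]
10. Keeper goes back to the lower station with sample B.  [the lower station: sample B, sample K | the upper station: sample C, sample D, sample E, sample L, sample Q]
11. Keeper goes to the upper station with sample B and sample K.  [the lower station: — | the upper station: sample B, sample C, sample D, sample E, sample K, sample L, sample Q]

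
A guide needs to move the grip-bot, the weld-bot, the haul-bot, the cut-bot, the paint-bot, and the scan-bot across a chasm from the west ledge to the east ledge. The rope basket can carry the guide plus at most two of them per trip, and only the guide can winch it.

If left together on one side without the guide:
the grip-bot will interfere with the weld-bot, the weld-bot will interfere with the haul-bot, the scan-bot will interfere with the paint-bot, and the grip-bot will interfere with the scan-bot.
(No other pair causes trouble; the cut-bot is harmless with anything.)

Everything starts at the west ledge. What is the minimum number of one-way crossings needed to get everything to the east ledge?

7

Counting alone: the guide can take at most 2 across per trip to the east ledge, so moving all 6 needs at least 3 loaded trips out, with a return between consecutive ones — at least 5 crossings.
The safety rule pushes this higher. Following every safe sequence of crossings, the most of the 6 that can be at the east ledge as the rope basket arrives there on crossing 5 is 5 — never all 6.
So no plan with fewer than 7 crossings exists, and this one achieves 7:
1. Guide goes to the east ledge with the scan-bot and the weld-bot.
2. Guide goes back to the west ledge alone.
3. Guide goes to the east ledge with the grip-bot and the haul-bot.
4. Guide goes back to the west ledge with the scan-bot and the weld-bot.
5. Guide goes to the east ledge with the cut-bot and the paint-bot.
6. Guide goes back to the west ledge alone.
7. Guide goes to the east ledge with the scan-bot and the weld-bot.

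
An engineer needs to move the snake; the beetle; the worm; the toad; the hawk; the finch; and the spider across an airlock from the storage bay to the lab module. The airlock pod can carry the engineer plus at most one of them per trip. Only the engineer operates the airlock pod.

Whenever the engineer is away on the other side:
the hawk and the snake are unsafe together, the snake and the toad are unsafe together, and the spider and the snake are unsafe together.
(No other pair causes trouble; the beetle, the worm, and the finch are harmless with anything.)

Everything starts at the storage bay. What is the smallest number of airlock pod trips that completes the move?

Following every safe sequence of crossings from the start, the most of the 7 that can be at the lab module as the airlock pod arrives there on crossings 1, 3, 5, 7, 9 is 1, 2, 3, 4, 5 respectively; the best ever achieved is 5 of 7.
From crossing 11 on, no configuration arises that was not already reachable earlier: only 72 distinct safe configurations (who is on which side, and where the airlock pod is) can ever be reached, none of them has everyone across, and every continuation just revisits them. So no valid plan exists.

impossible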